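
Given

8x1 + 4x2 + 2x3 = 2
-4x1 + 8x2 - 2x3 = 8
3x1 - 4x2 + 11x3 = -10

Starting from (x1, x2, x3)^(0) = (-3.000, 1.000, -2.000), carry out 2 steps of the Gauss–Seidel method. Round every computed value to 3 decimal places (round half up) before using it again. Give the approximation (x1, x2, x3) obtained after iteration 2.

(0.125, 0.875, -0.625)

Iteration 1:
  x1 = (2 - (4)·1.000 - (2)·-2.000) / (8) = 0.250
  x2 = (8 - (-4)·0.250 - (-2)·-2.000) / (8) = 0.625
  x3 = (-10 - (3)·0.250 - (-4)·0.625) / (11) = -0.750
Iteration 2:
  x1 = (2 - (4)·0.625 - (2)·-0.750) / (8) = 0.125
  x2 = (8 - (-4)·0.125 - (-2)·-0.750) / (8) = 0.875
  x3 = (-10 - (3)·0.125 - (-4)·0.875) / (11) = -0.625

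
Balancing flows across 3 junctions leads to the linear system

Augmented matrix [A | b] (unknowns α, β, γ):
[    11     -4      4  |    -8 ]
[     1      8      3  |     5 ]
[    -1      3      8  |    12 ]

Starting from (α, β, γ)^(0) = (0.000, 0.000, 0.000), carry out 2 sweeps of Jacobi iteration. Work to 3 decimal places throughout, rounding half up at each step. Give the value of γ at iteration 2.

1.175

Iteration 1:
  α = (-8 - (-4)·0.000 - (4)·0.000) / (11) = -0.727
  β = (5 - (1)·0.000 - (3)·0.000) / (8) = 0.625
  γ = (12 - (-1)·0.000 - (3)·0.000) / (8) = 1.500
Iteration 2:
  α = (-8 - (-4)·0.625 - (4)·1.500) / (11) = -1.045
  β = (5 - (1)·-0.727 - (3)·1.500) / (8) = 0.153
  γ = (12 - (-1)·-0.727 - (3)·0.625) / (8) = 1.175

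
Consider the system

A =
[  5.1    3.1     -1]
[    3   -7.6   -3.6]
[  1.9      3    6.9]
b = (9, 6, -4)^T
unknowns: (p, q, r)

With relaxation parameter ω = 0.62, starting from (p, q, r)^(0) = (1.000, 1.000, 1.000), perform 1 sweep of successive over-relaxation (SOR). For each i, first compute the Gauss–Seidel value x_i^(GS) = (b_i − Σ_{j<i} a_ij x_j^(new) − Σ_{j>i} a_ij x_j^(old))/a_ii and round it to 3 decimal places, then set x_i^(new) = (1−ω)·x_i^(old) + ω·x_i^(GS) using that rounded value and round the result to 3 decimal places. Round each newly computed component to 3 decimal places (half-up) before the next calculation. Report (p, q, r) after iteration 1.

(1.219, -0.105, -0.159)

Iteration 1:
  p: GS value = (9 - (3.1)·1.000 - (-1)·1.000) / (5.1) = 1.353;  p ← (1−ω)·1.000 + ω·1.353 = 1.219
  q: GS value = (6 - (3)·1.219 - (-3.6)·1.000) / (-7.6) = -0.782;  q ← (1−ω)·1.000 + ω·-0.782 = -0.105
  r: GS value = (-4 - (1.9)·1.219 - (3)·-0.105) / (6.9) = -0.870;  r ← (1−ω)·1.000 + ω·-0.870 = -0.159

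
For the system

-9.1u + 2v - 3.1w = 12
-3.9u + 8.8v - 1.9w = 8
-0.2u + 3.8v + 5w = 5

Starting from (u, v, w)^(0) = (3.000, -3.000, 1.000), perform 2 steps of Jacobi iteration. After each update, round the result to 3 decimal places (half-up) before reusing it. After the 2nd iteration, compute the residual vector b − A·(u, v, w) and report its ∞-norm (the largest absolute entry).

9.830

Iteration 1:
  u = (12 - (2)·-3.000 - (-3.1)·1.000) / (-9.1) = -2.319
  v = (8 - (-3.9)·3.000 - (-1.9)·1.000) / (8.8) = 2.455
  w = (5 - (-0.2)·3.000 - (3.8)·-3.000) / (5) = 3.400
Iteration 2:
  u = (12 - (2)·2.455 - (-3.1)·3.400) / (-9.1) = -1.937
  v = (8 - (-3.9)·-2.319 - (-1.9)·3.400) / (8.8) = 0.615
  w = (5 - (-0.2)·-2.319 - (3.8)·2.455) / (5) = -0.959
Residual b − A·x = (-9.830, -6.788, 7.071); ∞-norm = 9.830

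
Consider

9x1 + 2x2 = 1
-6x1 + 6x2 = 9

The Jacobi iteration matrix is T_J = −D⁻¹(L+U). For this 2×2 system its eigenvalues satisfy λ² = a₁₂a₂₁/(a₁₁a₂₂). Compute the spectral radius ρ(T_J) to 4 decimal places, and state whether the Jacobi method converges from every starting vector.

0.4714

a₁₂a₂₁/(a₁₁a₂₂) = (2)·(-6) / ((9)·(6)) = -0.222222
ρ = √|-0.222222| = √0.222222 = 0.4714
ρ < 1, so Jacobi converges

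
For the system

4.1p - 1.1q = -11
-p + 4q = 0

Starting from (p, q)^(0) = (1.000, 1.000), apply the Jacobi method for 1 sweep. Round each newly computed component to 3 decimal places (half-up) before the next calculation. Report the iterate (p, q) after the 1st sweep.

Iteration 1:
  p = (-11 - (-1.1)·1.000) / (4.1) = -2.415
  q = (0 - (-1)·1.000) / (4) = 0.250

(-2.415, 0.250)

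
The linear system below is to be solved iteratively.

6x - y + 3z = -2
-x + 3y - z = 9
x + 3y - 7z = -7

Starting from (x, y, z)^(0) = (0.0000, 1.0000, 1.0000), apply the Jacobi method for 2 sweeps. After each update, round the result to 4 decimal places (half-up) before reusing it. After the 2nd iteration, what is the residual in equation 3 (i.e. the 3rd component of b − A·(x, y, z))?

Iteration 1:
  x = (-2 - (-1)·1.0000 - (3)·1.0000) / (6) = -0.6667
  y = (9 - (-1)·0.0000 - (-1)·1.0000) / (3) = 3.3333
  z = (-7 - (1)·0.0000 - (3)·1.0000) / (-7) = 1.4286
Iteration 2:
  x = (-2 - (-1)·3.3333 - (3)·1.4286) / (6) = -0.4921
  y = (9 - (-1)·-0.6667 - (-1)·1.4286) / (3) = 3.2540
  z = (-7 - (1)·-0.6667 - (3)·3.3333) / (-7) = 2.3333
Residual b − A·x = (-2.7933, 1.0792, 0.0632)

0.0632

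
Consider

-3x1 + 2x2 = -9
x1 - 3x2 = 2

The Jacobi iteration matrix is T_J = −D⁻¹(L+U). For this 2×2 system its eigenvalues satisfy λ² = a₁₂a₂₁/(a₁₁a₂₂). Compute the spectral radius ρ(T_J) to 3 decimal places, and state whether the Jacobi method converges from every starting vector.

0.471

a₁₂a₂₁/(a₁₁a₂₂) = (2)·(1) / ((-3)·(-3)) = 0.222222
ρ = √|0.222222| = √0.222222 = 0.471
ρ < 1, so Jacobi converges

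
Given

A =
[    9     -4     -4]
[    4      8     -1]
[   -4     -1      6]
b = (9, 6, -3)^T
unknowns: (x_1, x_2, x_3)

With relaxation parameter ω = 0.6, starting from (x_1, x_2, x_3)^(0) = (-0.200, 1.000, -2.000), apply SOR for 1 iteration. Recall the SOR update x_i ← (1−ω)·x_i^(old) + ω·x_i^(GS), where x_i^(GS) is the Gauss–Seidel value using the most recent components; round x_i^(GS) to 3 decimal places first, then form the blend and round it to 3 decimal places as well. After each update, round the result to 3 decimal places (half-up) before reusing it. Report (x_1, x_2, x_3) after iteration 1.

Iteration 1:
  x_1: GS value = (9 - (-4)·1.000 - (-4)·-2.000) / (9) = 0.556;  x_1 ← (1−ω)·-0.200 + ω·0.556 = 0.254
  x_2: GS value = (6 - (4)·0.254 - (-1)·-2.000) / (8) = 0.373;  x_2 ← (1−ω)·1.000 + ω·0.373 = 0.624
  x_3: GS value = (-3 - (-4)·0.254 - (-1)·0.624) / (6) = -0.227;  x_3 ← (1−ω)·-2.000 + ω·-0.227 = -0.936

(0.254, 0.624, -0.936)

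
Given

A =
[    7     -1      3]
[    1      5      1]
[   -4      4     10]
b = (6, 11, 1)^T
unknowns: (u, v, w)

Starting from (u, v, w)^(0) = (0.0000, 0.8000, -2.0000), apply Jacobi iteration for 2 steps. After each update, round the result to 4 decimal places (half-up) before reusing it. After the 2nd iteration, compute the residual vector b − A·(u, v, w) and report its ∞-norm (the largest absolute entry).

0.8644

Iteration 1:
  u = (6 - (-1)·0.8000 - (3)·-2.0000) / (7) = 1.8286
  v = (11 - (1)·0.0000 - (1)·-2.0000) / (5) = 2.6000
  w = (1 - (-4)·0.0000 - (4)·0.8000) / (10) = -0.2200
Iteration 2:
  u = (6 - (-1)·2.6000 - (3)·-0.2200) / (7) = 1.3229
  v = (11 - (1)·1.8286 - (1)·-0.2200) / (5) = 1.8783
  w = (1 - (-4)·1.8286 - (4)·2.6000) / (10) = -0.2086
Residual b − A·x = (-0.7562, 0.4942, 0.8644); ∞-norm = 0.8644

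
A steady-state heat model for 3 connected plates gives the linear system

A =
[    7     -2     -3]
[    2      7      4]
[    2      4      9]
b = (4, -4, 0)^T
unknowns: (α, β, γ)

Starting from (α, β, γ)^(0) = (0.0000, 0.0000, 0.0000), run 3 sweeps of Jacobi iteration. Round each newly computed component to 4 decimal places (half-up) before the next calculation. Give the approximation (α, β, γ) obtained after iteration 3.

(0.4159, -0.7606, 0.2358)

Iteration 1:
  α = (4 - (-2)·0.0000 - (-3)·0.0000) / (7) = 0.5714
  β = (-4 - (2)·0.0000 - (4)·0.0000) / (7) = -0.5714
  γ = (0 - (2)·0.0000 - (4)·0.0000) / (9) = 0.0000
Iteration 2:
  α = (4 - (-2)·-0.5714 - (-3)·0.0000) / (7) = 0.4082
  β = (-4 - (2)·0.5714 - (4)·0.0000) / (7) = -0.7347
  γ = (0 - (2)·0.5714 - (4)·-0.5714) / (9) = 0.1270
Iteration 3:
  α = (4 - (-2)·-0.7347 - (-3)·0.1270) / (7) = 0.4159
  β = (-4 - (2)·0.4082 - (4)·0.1270) / (7) = -0.7606
  γ = (0 - (2)·0.4082 - (4)·-0.7347) / (9) = 0.2358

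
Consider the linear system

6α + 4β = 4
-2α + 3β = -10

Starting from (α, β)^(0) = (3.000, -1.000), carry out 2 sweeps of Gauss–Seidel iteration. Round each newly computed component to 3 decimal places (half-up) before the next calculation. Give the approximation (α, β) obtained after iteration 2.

(2.297, -1.802)

Iteration 1:
  α = (4 - (4)·-1.000) / (6) = 1.333
  β = (-10 - (-2)·1.333) / (3) = -2.445
Iteration 2:
  α = (4 - (4)·-2.445) / (6) = 2.297
  β = (-10 - (-2)·2.297) / (3) = -1.802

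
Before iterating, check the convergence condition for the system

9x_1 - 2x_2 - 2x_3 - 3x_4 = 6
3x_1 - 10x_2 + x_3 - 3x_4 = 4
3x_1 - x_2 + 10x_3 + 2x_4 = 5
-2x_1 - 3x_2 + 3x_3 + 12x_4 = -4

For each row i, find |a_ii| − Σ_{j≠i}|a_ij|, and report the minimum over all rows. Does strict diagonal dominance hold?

2

row 1: |9| − (2+2+3) = 2
row 2: |-10| − (3+1+3) = 3
row 3: |10| − (3+1+2) = 4
row 4: |12| − (2+3+3) = 4
minimum over rows = 2 → strictly diagonally dominant (convergence guaranteed)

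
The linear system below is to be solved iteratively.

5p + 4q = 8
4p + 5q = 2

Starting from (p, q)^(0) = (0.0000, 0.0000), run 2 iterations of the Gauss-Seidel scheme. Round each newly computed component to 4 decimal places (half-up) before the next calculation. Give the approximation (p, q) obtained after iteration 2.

(2.3040, -1.4432)

Iteration 1:
  p = (8 - (4)·0.0000) / (5) = 1.6000
  q = (2 - (4)·1.6000) / (5) = -0.8800
Iteration 2:
  p = (8 - (4)·-0.8800) / (5) = 2.3040
  q = (2 - (4)·2.3040) / (5) = -1.4432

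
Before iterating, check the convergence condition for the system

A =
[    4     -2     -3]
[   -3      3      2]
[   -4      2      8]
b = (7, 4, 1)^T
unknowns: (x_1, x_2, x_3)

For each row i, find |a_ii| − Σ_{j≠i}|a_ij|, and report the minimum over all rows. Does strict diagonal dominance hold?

-2

row 1: |4| − (2+3) = -1
row 2: |3| − (3+2) = -2
row 3: |8| − (4+2) = 2
minimum over rows = -2 → not strictly diagonally dominant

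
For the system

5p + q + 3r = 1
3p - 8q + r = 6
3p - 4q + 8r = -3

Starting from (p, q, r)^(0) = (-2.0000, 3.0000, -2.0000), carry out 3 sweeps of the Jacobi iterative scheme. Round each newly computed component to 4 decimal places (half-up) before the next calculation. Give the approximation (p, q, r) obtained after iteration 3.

(1.1731, -1.1594, -0.2672)

Iteration 1:
  p = (1 - (1)·3.0000 - (3)·-2.0000) / (5) = 0.8000
  q = (6 - (3)·-2.0000 - (1)·-2.0000) / (-8) = -1.7500
  r = (-3 - (3)·-2.0000 - (-4)·3.0000) / (8) = 1.8750
Iteration 2:
  p = (1 - (1)·-1.7500 - (3)·1.8750) / (5) = -0.5750
  q = (6 - (3)·0.8000 - (1)·1.8750) / (-8) = -0.2156
  r = (-3 - (3)·0.8000 - (-4)·-1.7500) / (8) = -1.5500
Iteration 3:
  p = (1 - (1)·-0.2156 - (3)·-1.5500) / (5) = 1.1731
  q = (6 - (3)·-0.5750 - (1)·-1.5500) / (-8) = -1.1594
  r = (-3 - (3)·-0.5750 - (-4)·-0.2156) / (8) = -0.2672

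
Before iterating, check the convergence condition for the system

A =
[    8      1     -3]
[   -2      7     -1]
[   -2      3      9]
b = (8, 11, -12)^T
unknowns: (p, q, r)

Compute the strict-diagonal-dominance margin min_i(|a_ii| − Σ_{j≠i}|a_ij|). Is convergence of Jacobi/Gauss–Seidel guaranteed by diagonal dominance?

row 1: |8| − (1+3) = 4
row 2: |7| − (2+1) = 4
row 3: |9| − (2+3) = 4
minimum over rows = 4 → strictly diagonally dominant (convergence guaranteed)

4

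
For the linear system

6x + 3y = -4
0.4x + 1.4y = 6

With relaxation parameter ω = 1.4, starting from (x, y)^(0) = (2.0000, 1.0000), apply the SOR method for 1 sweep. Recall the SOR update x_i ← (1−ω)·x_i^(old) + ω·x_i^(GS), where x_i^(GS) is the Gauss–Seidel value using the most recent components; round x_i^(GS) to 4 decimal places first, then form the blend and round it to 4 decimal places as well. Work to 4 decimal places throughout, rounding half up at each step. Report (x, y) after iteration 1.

(-2.4334, 6.5734)

Iteration 1:
  x: GS value = (-4 - (3)·1.0000) / (6) = -1.1667;  x ← (1−ω)·2.0000 + ω·-1.1667 = -2.4334
  y: GS value = (6 - (0.4)·-2.4334) / (1.4) = 4.9810;  y ← (1−ω)·1.0000 + ω·4.9810 = 6.5734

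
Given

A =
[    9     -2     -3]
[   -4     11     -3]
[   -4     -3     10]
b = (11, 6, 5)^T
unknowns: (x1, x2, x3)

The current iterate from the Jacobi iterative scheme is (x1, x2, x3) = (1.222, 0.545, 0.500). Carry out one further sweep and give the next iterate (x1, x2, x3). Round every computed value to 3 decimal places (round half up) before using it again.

(1.510, 1.126, 1.152)

One sweep:
  x1 = (11 - (-2)·0.545 - (-3)·0.500) / (9) = 1.510
  x2 = (6 - (-4)·1.222 - (-3)·0.500) / (11) = 1.126
  x3 = (5 - (-4)·1.222 - (-3)·0.545) / (10) = 1.152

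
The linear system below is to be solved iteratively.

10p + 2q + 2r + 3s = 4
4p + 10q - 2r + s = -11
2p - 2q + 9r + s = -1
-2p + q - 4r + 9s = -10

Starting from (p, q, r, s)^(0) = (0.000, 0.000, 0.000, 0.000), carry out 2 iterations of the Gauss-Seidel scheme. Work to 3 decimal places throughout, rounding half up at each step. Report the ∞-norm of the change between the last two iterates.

Iteration 1:
  p = (4 - (2)·0.000 - (2)·0.000 - (3)·0.000) / (10) = 0.400
  q = (-11 - (4)·0.400 - (-2)·0.000 - (1)·0.000) / (10) = -1.260
  r = (-1 - (2)·0.400 - (-2)·-1.260 - (1)·0.000) / (9) = -0.480
  s = (-10 - (-2)·0.400 - (1)·-1.260 - (-4)·-0.480) / (9) = -1.096
Iteration 2:
  p = (4 - (2)·-1.260 - (2)·-0.480 - (3)·-1.096) / (10) = 1.077
  q = (-11 - (4)·1.077 - (-2)·-0.480 - (1)·-1.096) / (10) = -1.517
  r = (-1 - (2)·1.077 - (-2)·-1.517 - (1)·-1.096) / (9) = -0.566
  s = (-10 - (-2)·1.077 - (1)·-1.517 - (-4)·-0.566) / (9) = -0.955
Change: (0.677, -0.257, -0.086, 0.141) → max |·| = 0.677

0.677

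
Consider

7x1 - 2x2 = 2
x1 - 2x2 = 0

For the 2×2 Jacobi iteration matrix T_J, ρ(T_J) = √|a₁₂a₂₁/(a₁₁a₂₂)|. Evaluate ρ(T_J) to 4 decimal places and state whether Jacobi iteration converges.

a₁₂a₂₁/(a₁₁a₂₂) = (-2)·(1) / ((7)·(-2)) = 0.142857
ρ = √|0.142857| = √0.142857 = 0.3780
ρ < 1, so Jacobi converges

0.3780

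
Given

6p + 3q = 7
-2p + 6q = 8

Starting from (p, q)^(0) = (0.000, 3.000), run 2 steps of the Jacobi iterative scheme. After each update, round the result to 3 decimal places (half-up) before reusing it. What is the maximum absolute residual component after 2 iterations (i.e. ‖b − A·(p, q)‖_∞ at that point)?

1.668

Iteration 1:
  p = (7 - (3)·3.000) / (6) = -0.333
  q = (8 - (-2)·0.000) / (6) = 1.333
Iteration 2:
  p = (7 - (3)·1.333) / (6) = 0.500
  q = (8 - (-2)·-0.333) / (6) = 1.222
Residual b − A·x = (0.334, 1.668); ∞-norm = 1.668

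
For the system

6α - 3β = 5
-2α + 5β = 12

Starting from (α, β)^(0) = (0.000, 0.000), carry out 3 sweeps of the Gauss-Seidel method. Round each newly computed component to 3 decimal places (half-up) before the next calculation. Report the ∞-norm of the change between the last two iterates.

Iteration 1:
  α = (5 - (-3)·0.000) / (6) = 0.833
  β = (12 - (-2)·0.833) / (5) = 2.733
Iteration 2:
  α = (5 - (-3)·2.733) / (6) = 2.200
  β = (12 - (-2)·2.200) / (5) = 3.280
Iteration 3:
  α = (5 - (-3)·3.280) / (6) = 2.473
  β = (12 - (-2)·2.473) / (5) = 3.389
Change: (0.273, 0.109) → max |·| = 0.273

0.273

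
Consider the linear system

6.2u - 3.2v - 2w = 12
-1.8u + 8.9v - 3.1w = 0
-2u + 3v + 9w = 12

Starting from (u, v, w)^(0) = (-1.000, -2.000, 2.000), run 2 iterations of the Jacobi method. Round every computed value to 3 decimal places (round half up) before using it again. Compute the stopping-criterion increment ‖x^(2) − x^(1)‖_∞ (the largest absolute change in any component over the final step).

1.216

Iteration 1:
  u = (12 - (-3.2)·-2.000 - (-2)·2.000) / (6.2) = 1.548
  v = (0 - (-1.8)·-1.000 - (-3.1)·2.000) / (8.9) = 0.494
  w = (12 - (-2)·-1.000 - (3)·-2.000) / (9) = 1.778
Iteration 2:
  u = (12 - (-3.2)·0.494 - (-2)·1.778) / (6.2) = 2.764
  v = (0 - (-1.8)·1.548 - (-3.1)·1.778) / (8.9) = 0.932
  w = (12 - (-2)·1.548 - (3)·0.494) / (9) = 1.513
Change: (1.216, 0.438, -0.265) → max |·| = 1.216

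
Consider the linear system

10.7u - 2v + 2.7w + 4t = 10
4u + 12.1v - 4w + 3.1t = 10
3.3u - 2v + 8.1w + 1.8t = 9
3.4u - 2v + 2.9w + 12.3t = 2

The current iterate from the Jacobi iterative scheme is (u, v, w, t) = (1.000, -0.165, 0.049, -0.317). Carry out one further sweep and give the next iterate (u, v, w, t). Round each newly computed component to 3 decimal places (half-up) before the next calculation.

One sweep:
  u = (10 - (-2)·-0.165 - (2.7)·0.049 - (4)·-0.317) / (10.7) = 1.010
  v = (10 - (4)·1.000 - (-4)·0.049 - (3.1)·-0.317) / (12.1) = 0.593
  w = (9 - (3.3)·1.000 - (-2)·-0.165 - (1.8)·-0.317) / (8.1) = 0.733
  t = (2 - (3.4)·1.000 - (-2)·-0.165 - (2.9)·0.049) / (12.3) = -0.152

(1.010, 0.593, 0.733, -0.152)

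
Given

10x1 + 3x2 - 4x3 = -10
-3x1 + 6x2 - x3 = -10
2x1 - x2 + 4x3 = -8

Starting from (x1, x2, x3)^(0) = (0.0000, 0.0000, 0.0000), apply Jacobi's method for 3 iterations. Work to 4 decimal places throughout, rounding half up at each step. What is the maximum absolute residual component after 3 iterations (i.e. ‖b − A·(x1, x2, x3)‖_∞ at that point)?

0.7915

Iteration 1:
  x1 = (-10 - (3)·0.0000 - (-4)·0.0000) / (10) = -1.0000
  x2 = (-10 - (-3)·0.0000 - (-1)·0.0000) / (6) = -1.6667
  x3 = (-8 - (2)·0.0000 - (-1)·0.0000) / (4) = -2.0000
Iteration 2:
  x1 = (-10 - (3)·-1.6667 - (-4)·-2.0000) / (10) = -1.3000
  x2 = (-10 - (-3)·-1.0000 - (-1)·-2.0000) / (6) = -2.5000
  x3 = (-8 - (2)·-1.0000 - (-1)·-1.6667) / (4) = -1.9167
Iteration 3:
  x1 = (-10 - (3)·-2.5000 - (-4)·-1.9167) / (10) = -1.0167
  x2 = (-10 - (-3)·-1.3000 - (-1)·-1.9167) / (6) = -2.6361
  x3 = (-8 - (2)·-1.3000 - (-1)·-2.5000) / (4) = -1.9750
Residual b − A·x = (0.1753, 0.7915, -0.7027); ∞-norm = 0.7915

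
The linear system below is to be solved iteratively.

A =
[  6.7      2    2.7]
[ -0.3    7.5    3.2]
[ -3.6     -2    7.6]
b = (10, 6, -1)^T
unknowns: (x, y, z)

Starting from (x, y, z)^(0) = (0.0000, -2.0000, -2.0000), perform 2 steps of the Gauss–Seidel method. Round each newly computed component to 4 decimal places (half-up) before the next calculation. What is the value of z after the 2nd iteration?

0.0216

Iteration 1:
  x = (10 - (2)·-2.0000 - (2.7)·-2.0000) / (6.7) = 2.8955
  y = (6 - (-0.3)·2.8955 - (3.2)·-2.0000) / (7.5) = 1.7692
  z = (-1 - (-3.6)·2.8955 - (-2)·1.7692) / (7.6) = 1.7056
Iteration 2:
  x = (10 - (2)·1.7692 - (2.7)·1.7056) / (6.7) = 0.2771
  y = (6 - (-0.3)·0.2771 - (3.2)·1.7056) / (7.5) = 0.0834
  z = (-1 - (-3.6)·0.2771 - (-2)·0.0834) / (7.6) = 0.0216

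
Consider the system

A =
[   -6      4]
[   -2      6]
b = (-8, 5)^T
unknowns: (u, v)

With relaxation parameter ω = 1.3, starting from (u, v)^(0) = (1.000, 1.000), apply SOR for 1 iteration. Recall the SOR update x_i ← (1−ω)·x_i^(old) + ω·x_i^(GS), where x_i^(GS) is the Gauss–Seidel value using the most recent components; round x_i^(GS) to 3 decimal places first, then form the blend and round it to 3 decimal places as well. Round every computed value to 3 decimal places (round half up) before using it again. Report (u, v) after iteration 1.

(2.300, 1.780)

Iteration 1:
  u: GS value = (-8 - (4)·1.000) / (-6) = 2.000;  u ← (1−ω)·1.000 + ω·2.000 = 2.300
  v: GS value = (5 - (-2)·2.300) / (6) = 1.600;  v ← (1−ω)·1.000 + ω·1.600 = 1.780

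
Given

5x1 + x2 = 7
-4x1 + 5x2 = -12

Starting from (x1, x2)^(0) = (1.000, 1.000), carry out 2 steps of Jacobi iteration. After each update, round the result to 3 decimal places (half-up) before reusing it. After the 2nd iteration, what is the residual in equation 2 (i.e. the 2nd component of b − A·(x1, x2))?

2.080

Iteration 1:
  x1 = (7 - (1)·1.000) / (5) = 1.200
  x2 = (-12 - (-4)·1.000) / (5) = -1.600
Iteration 2:
  x1 = (7 - (1)·-1.600) / (5) = 1.720
  x2 = (-12 - (-4)·1.200) / (5) = -1.440
Residual b − A·x = (-0.160, 2.080)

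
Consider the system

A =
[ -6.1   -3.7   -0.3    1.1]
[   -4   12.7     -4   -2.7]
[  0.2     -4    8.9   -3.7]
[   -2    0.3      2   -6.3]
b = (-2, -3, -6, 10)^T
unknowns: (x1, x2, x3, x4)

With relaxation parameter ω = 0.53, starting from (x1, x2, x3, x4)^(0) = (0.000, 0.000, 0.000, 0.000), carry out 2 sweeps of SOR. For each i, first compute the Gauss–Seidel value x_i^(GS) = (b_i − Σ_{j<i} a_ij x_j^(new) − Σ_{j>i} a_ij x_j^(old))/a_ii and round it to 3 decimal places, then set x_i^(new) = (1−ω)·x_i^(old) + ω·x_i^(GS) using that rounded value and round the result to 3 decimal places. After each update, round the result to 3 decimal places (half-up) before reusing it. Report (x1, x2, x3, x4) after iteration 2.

(0.207, -0.305, -0.818, -1.462)

Iteration 1:
  x1: GS value = (-2 - (-3.7)·0.000 - (-0.3)·0.000 - (1.1)·0.000) / (-6.1) = 0.328;  x1 ← (1−ω)·0.000 + ω·0.328 = 0.174
  x2: GS value = (-3 - (-4)·0.174 - (-4)·0.000 - (-2.7)·0.000) / (12.7) = -0.181;  x2 ← (1−ω)·0.000 + ω·-0.181 = -0.096
  x3: GS value = (-6 - (0.2)·0.174 - (-4)·-0.096 - (-3.7)·0.000) / (8.9) = -0.721;  x3 ← (1−ω)·0.000 + ω·-0.721 = -0.382
  x4: GS value = (10 - (-2)·0.174 - (0.3)·-0.096 - (2)·-0.382) / (-6.3) = -1.768;  x4 ← (1−ω)·0.000 + ω·-1.768 = -0.937
Iteration 2:
  x1: GS value = (-2 - (-3.7)·-0.096 - (-0.3)·-0.382 - (1.1)·-0.937) / (-6.1) = 0.236;  x1 ← (1−ω)·0.174 + ω·0.236 = 0.207
  x2: GS value = (-3 - (-4)·0.207 - (-4)·-0.382 - (-2.7)·-0.937) / (12.7) = -0.491;  x2 ← (1−ω)·-0.096 + ω·-0.491 = -0.305
  x3: GS value = (-6 - (0.2)·0.207 - (-4)·-0.305 - (-3.7)·-0.937) / (8.9) = -1.205;  x3 ← (1−ω)·-0.382 + ω·-1.205 = -0.818
  x4: GS value = (10 - (-2)·0.207 - (0.3)·-0.305 - (2)·-0.818) / (-6.3) = -1.927;  x4 ← (1−ω)·-0.937 + ω·-1.927 = -1.462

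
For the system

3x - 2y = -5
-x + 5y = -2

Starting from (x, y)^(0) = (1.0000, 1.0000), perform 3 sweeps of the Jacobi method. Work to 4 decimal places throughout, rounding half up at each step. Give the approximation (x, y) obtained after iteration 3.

(-2.0667, -0.7600)

Iteration 1:
  x = (-5 - (-2)·1.0000) / (3) = -1.0000
  y = (-2 - (-1)·1.0000) / (5) = -0.2000
Iteration 2:
  x = (-5 - (-2)·-0.2000) / (3) = -1.8000
  y = (-2 - (-1)·-1.0000) / (5) = -0.6000
Iteration 3:
  x = (-5 - (-2)·-0.6000) / (3) = -2.0667
  y = (-2 - (-1)·-1.8000) / (5) = -0.7600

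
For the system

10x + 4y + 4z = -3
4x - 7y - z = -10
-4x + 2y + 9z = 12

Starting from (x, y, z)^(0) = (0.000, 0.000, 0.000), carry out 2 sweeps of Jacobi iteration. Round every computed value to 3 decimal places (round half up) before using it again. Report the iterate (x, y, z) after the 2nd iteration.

(-1.405, 1.067, 0.882)

Iteration 1:
  x = (-3 - (4)·0.000 - (4)·0.000) / (10) = -0.300
  y = (-10 - (4)·0.000 - (-1)·0.000) / (-7) = 1.429
  z = (12 - (-4)·0.000 - (2)·0.000) / (9) = 1.333
Iteration 2:
  x = (-3 - (4)·1.429 - (4)·1.333) / (10) = -1.405
  y = (-10 - (4)·-0.300 - (-1)·1.333) / (-7) = 1.067
  z = (12 - (-4)·-0.300 - (2)·1.429) / (9) = 0.882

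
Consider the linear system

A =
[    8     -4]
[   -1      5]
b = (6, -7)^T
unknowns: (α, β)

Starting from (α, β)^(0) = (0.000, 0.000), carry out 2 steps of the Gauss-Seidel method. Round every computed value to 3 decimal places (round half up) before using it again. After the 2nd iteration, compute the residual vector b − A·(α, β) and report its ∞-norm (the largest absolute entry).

0.500

Iteration 1:
  α = (6 - (-4)·0.000) / (8) = 0.750
  β = (-7 - (-1)·0.750) / (5) = -1.250
Iteration 2:
  α = (6 - (-4)·-1.250) / (8) = 0.125
  β = (-7 - (-1)·0.125) / (5) = -1.375
Residual b − A·x = (-0.500, 0.000); ∞-norm = 0.500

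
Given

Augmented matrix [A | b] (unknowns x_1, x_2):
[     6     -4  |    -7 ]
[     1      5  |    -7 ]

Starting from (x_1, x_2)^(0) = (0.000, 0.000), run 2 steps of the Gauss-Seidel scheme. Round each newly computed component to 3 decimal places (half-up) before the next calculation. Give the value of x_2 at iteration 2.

Iteration 1:
  x_1 = (-7 - (-4)·0.000) / (6) = -1.167
  x_2 = (-7 - (1)·-1.167) / (5) = -1.167
Iteration 2:
  x_1 = (-7 - (-4)·-1.167) / (6) = -1.945
  x_2 = (-7 - (1)·-1.945) / (5) = -1.011

-1.011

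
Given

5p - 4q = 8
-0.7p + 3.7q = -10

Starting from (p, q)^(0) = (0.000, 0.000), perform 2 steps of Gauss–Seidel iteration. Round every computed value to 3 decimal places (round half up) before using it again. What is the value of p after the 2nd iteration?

-0.320

Iteration 1:
  p = (8 - (-4)·0.000) / (5) = 1.600
  q = (-10 - (-0.7)·1.600) / (3.7) = -2.400
Iteration 2:
  p = (8 - (-4)·-2.400) / (5) = -0.320
  q = (-10 - (-0.7)·-0.320) / (3.7) = -2.763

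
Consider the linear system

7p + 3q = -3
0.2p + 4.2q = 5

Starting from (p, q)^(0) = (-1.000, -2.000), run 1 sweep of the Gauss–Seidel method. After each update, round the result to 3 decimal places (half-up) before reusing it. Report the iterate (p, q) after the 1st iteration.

(0.429, 1.170)

Iteration 1:
  p = (-3 - (3)·-2.000) / (7) = 0.429
  q = (5 - (0.2)·0.429) / (4.2) = 1.170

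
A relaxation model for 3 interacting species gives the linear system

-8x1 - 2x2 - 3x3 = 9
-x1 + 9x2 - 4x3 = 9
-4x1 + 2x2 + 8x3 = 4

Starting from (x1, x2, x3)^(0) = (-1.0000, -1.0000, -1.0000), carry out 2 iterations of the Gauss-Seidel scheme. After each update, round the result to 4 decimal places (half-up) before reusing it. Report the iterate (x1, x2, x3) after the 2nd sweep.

(-1.2969, 0.9115, -0.3763)

Iteration 1:
  x1 = (9 - (-2)·-1.0000 - (-3)·-1.0000) / (-8) = -0.5000
  x2 = (9 - (-1)·-0.5000 - (-4)·-1.0000) / (9) = 0.5000
  x3 = (4 - (-4)·-0.5000 - (2)·0.5000) / (8) = 0.1250
Iteration 2:
  x1 = (9 - (-2)·0.5000 - (-3)·0.1250) / (-8) = -1.2969
  x2 = (9 - (-1)·-1.2969 - (-4)·0.1250) / (9) = 0.9115
  x3 = (4 - (-4)·-1.2969 - (2)·0.9115) / (8) = -0.3763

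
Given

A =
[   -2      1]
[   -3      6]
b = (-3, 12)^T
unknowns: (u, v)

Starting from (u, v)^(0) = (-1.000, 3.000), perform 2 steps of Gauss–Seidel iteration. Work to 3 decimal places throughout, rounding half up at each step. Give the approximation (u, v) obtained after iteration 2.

(3.250, 3.625)

Iteration 1:
  u = (-3 - (1)·3.000) / (-2) = 3.000
  v = (12 - (-3)·3.000) / (6) = 3.500
Iteration 2:
  u = (-3 - (1)·3.500) / (-2) = 3.250
  v = (12 - (-3)·3.250) / (6) = 3.625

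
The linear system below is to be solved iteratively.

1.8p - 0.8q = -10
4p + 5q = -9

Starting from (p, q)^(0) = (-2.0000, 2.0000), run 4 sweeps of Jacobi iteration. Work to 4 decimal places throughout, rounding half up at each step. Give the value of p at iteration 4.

-4.3487

Iteration 1:
  p = (-10 - (-0.8)·2.0000) / (1.8) = -4.6667
  q = (-9 - (4)·-2.0000) / (5) = -0.2000
Iteration 2:
  p = (-10 - (-0.8)·-0.2000) / (1.8) = -5.6444
  q = (-9 - (4)·-4.6667) / (5) = 1.9334
Iteration 3:
  p = (-10 - (-0.8)·1.9334) / (1.8) = -4.6963
  q = (-9 - (4)·-5.6444) / (5) = 2.7155
Iteration 4:
  p = (-10 - (-0.8)·2.7155) / (1.8) = -4.3487
  q = (-9 - (4)·-4.6963) / (5) = 1.9570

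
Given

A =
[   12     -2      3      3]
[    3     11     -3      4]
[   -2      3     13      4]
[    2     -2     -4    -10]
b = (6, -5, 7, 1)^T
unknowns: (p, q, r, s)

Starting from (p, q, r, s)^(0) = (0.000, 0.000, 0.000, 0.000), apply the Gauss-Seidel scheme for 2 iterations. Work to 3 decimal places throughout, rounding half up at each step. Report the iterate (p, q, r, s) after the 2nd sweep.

(0.259, -0.254, 0.693, -0.275)

Iteration 1:
  p = (6 - (-2)·0.000 - (3)·0.000 - (3)·0.000) / (12) = 0.500
  q = (-5 - (3)·0.500 - (-3)·0.000 - (4)·0.000) / (11) = -0.591
  r = (7 - (-2)·0.500 - (3)·-0.591 - (4)·0.000) / (13) = 0.752
  s = (1 - (2)·0.500 - (-2)·-0.591 - (-4)·0.752) / (-10) = -0.183
Iteration 2:
  p = (6 - (-2)·-0.591 - (3)·0.752 - (3)·-0.183) / (12) = 0.259
  q = (-5 - (3)·0.259 - (-3)·0.752 - (4)·-0.183) / (11) = -0.254
  r = (7 - (-2)·0.259 - (3)·-0.254 - (4)·-0.183) / (13) = 0.693
  s = (1 - (2)·0.259 - (-2)·-0.254 - (-4)·0.693) / (-10) = -0.275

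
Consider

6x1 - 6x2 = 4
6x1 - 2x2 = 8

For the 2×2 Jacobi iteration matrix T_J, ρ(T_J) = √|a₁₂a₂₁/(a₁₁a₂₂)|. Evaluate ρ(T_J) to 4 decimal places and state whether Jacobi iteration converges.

1.7321

a₁₂a₂₁/(a₁₁a₂₂) = (-6)·(6) / ((6)·(-2)) = 3.000000
ρ = √|3.000000| = √3.000000 = 1.7321
ρ > 1, so Jacobi diverges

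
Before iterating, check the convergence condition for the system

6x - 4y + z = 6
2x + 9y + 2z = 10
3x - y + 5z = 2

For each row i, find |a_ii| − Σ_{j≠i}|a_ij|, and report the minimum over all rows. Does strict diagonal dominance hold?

1

row 1: |6| − (4+1) = 1
row 2: |9| − (2+2) = 5
row 3: |5| − (3+1) = 1
minimum over rows = 1 → strictly diagonally dominant (convergence guaranteed)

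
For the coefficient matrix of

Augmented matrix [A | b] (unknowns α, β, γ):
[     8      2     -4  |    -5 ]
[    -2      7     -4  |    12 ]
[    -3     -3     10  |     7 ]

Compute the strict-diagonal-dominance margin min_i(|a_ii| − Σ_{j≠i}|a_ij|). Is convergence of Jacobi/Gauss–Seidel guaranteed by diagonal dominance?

row 1: |8| − (2+4) = 2
row 2: |7| − (2+4) = 1
row 3: |10| − (3+3) = 4
minimum over rows = 1 → strictly diagonally dominant (convergence guaranteed)

1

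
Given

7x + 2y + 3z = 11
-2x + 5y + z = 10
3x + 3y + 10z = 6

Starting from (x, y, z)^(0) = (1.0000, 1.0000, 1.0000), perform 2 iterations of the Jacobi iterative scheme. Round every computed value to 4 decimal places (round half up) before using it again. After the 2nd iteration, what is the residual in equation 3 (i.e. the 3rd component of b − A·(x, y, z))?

-0.6861

Iteration 1:
  x = (11 - (2)·1.0000 - (3)·1.0000) / (7) = 0.8571
  y = (10 - (-2)·1.0000 - (1)·1.0000) / (5) = 2.2000
  z = (6 - (3)·1.0000 - (3)·1.0000) / (10) = 0.0000
Iteration 2:
  x = (11 - (2)·2.2000 - (3)·0.0000) / (7) = 0.9429
  y = (10 - (-2)·0.8571 - (1)·0.0000) / (5) = 2.3428
  z = (6 - (3)·0.8571 - (3)·2.2000) / (10) = -0.3171
Residual b − A·x = (0.6654, 0.4889, -0.6861)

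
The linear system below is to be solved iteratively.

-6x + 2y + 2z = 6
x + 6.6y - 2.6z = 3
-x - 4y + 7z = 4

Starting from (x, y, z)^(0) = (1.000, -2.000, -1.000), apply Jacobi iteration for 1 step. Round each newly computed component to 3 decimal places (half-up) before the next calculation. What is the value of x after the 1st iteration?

-2.000

Iteration 1:
  x = (6 - (2)·-2.000 - (2)·-1.000) / (-6) = -2.000
  y = (3 - (1)·1.000 - (-2.6)·-1.000) / (6.6) = -0.091
  z = (4 - (-1)·1.000 - (-4)·-2.000) / (7) = -0.429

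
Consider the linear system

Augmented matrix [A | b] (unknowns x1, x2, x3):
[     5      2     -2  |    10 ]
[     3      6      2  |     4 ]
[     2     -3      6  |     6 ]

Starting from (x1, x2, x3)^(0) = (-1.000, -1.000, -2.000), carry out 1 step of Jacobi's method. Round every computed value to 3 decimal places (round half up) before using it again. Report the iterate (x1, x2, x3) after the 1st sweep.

(1.600, 1.833, 0.833)

Iteration 1:
  x1 = (10 - (2)·-1.000 - (-2)·-2.000) / (5) = 1.600
  x2 = (4 - (3)·-1.000 - (2)·-2.000) / (6) = 1.833
  x3 = (6 - (2)·-1.000 - (-3)·-1.000) / (6) = 0.833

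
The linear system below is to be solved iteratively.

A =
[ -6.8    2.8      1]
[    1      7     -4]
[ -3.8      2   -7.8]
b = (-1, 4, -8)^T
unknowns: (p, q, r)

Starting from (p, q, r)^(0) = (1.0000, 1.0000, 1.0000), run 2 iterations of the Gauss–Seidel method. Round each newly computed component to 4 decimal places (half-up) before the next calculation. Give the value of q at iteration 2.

Iteration 1:
  p = (-1 - (2.8)·1.0000 - (1)·1.0000) / (-6.8) = 0.7059
  q = (4 - (1)·0.7059 - (-4)·1.0000) / (7) = 1.0420
  r = (-8 - (-3.8)·0.7059 - (2)·1.0420) / (-7.8) = 0.9489
Iteration 2:
  p = (-1 - (2.8)·1.0420 - (1)·0.9489) / (-6.8) = 0.7157
  q = (4 - (1)·0.7157 - (-4)·0.9489) / (7) = 1.0114
  r = (-8 - (-3.8)·0.7157 - (2)·1.0114) / (-7.8) = 0.9363

1.0114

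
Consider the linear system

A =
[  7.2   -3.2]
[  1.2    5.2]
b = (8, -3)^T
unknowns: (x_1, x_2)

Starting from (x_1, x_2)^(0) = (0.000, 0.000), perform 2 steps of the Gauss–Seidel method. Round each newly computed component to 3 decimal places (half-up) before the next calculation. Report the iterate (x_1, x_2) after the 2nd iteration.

Iteration 1:
  x_1 = (8 - (-3.2)·0.000) / (7.2) = 1.111
  x_2 = (-3 - (1.2)·1.111) / (5.2) = -0.833
Iteration 2:
  x_1 = (8 - (-3.2)·-0.833) / (7.2) = 0.741
  x_2 = (-3 - (1.2)·0.741) / (5.2) = -0.748

(0.741, -0.748)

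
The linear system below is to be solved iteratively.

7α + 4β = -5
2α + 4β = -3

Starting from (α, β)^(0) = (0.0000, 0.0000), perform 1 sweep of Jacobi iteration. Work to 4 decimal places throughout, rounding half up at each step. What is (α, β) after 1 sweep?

(-0.7143, -0.7500)

Iteration 1:
  α = (-5 - (4)·0.0000) / (7) = -0.7143
  β = (-3 - (2)·0.0000) / (4) = -0.7500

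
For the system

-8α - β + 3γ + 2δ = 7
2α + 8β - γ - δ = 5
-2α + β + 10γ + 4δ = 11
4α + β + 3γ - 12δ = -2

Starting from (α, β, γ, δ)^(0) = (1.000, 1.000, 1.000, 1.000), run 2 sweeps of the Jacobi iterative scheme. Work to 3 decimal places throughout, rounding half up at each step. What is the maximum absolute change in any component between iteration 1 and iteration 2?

0.539

Iteration 1:
  α = (7 - (-1)·1.000 - (3)·1.000 - (2)·1.000) / (-8) = -0.375
  β = (5 - (2)·1.000 - (-1)·1.000 - (-1)·1.000) / (8) = 0.625
  γ = (11 - (-2)·1.000 - (1)·1.000 - (4)·1.000) / (10) = 0.800
  δ = (-2 - (4)·1.000 - (1)·1.000 - (3)·1.000) / (-12) = 0.833
Iteration 2:
  α = (7 - (-1)·0.625 - (3)·0.800 - (2)·0.833) / (-8) = -0.445
  β = (5 - (2)·-0.375 - (-1)·0.800 - (-1)·0.833) / (8) = 0.923
  γ = (11 - (-2)·-0.375 - (1)·0.625 - (4)·0.833) / (10) = 0.629
  δ = (-2 - (4)·-0.375 - (1)·0.625 - (3)·0.800) / (-12) = 0.294
Change: (-0.070, 0.298, -0.171, -0.539) → max |·| = 0.539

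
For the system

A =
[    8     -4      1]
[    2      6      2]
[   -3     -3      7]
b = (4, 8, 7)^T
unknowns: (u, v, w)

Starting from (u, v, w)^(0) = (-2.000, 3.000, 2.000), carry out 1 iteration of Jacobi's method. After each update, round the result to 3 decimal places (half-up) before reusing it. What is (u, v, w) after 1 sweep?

(1.750, 1.333, 1.429)

Iteration 1:
  u = (4 - (-4)·3.000 - (1)·2.000) / (8) = 1.750
  v = (8 - (2)·-2.000 - (2)·2.000) / (6) = 1.333
  w = (7 - (-3)·-2.000 - (-3)·3.000) / (7) = 1.429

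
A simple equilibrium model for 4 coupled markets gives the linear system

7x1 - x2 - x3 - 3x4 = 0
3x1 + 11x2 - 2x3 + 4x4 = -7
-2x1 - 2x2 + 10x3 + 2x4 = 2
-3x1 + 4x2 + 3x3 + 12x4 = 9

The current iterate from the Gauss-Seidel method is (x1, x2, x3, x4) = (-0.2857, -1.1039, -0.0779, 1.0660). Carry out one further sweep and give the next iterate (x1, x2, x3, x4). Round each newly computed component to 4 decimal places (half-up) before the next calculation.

(0.2880, -1.1167, -0.1789, 1.2390)

One sweep:
  x1 = (0 - (-1)·-1.1039 - (-1)·-0.0779 - (-3)·1.0660) / (7) = 0.2880
  x2 = (-7 - (3)·0.2880 - (-2)·-0.0779 - (4)·1.0660) / (11) = -1.1167
  x3 = (2 - (-2)·0.2880 - (-2)·-1.1167 - (2)·1.0660) / (10) = -0.1789
  x4 = (9 - (-3)·0.2880 - (4)·-1.1167 - (3)·-0.1789) / (12) = 1.2390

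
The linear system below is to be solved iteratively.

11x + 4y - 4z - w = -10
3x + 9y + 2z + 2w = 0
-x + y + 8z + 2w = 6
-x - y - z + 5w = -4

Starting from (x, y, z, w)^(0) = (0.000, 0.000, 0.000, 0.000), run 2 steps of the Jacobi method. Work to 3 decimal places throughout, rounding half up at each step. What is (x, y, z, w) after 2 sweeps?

(-0.709, 0.314, 0.836, -0.832)

Iteration 1:
  x = (-10 - (4)·0.000 - (-4)·0.000 - (-1)·0.000) / (11) = -0.909
  y = (0 - (3)·0.000 - (2)·0.000 - (2)·0.000) / (9) = 0.000
  z = (6 - (-1)·0.000 - (1)·0.000 - (2)·0.000) / (8) = 0.750
  w = (-4 - (-1)·0.000 - (-1)·0.000 - (-1)·0.000) / (5) = -0.800
Iteration 2:
  x = (-10 - (4)·0.000 - (-4)·0.750 - (-1)·-0.800) / (11) = -0.709
  y = (0 - (3)·-0.909 - (2)·0.750 - (2)·-0.800) / (9) = 0.314
  z = (6 - (-1)·-0.909 - (1)·0.000 - (2)·-0.800) / (8) = 0.836
  w = (-4 - (-1)·-0.909 - (-1)·0.000 - (-1)·0.750) / (5) = -0.832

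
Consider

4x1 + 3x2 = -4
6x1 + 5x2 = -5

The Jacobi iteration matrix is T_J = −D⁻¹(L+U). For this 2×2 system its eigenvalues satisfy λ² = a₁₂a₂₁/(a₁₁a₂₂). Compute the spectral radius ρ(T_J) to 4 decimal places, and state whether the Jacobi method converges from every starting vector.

a₁₂a₂₁/(a₁₁a₂₂) = (3)·(6) / ((4)·(5)) = 0.900000
ρ = √|0.900000| = √0.900000 = 0.9487
ρ < 1, so Jacobi converges

0.9487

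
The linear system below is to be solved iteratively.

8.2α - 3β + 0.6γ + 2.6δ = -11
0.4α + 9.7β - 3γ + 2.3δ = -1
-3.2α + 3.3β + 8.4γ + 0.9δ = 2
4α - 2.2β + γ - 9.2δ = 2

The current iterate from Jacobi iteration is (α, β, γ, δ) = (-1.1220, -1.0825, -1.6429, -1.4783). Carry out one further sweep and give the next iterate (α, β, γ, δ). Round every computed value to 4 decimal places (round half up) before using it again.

One sweep:
  α = (-11 - (-3)·-1.0825 - (0.6)·-1.6429 - (2.6)·-1.4783) / (8.2) = -1.1486
  β = (-1 - (0.4)·-1.1220 - (-3)·-1.6429 - (2.3)·-1.4783) / (9.7) = -0.2144
  γ = (2 - (-3.2)·-1.1220 - (3.3)·-1.0825 - (0.9)·-1.4783) / (8.4) = 0.3943
  δ = (2 - (4)·-1.1220 - (-2.2)·-1.0825 - (1)·-1.6429) / (-9.2) = -0.6249

(-1.1486, -0.2144, 0.3943, -0.6249)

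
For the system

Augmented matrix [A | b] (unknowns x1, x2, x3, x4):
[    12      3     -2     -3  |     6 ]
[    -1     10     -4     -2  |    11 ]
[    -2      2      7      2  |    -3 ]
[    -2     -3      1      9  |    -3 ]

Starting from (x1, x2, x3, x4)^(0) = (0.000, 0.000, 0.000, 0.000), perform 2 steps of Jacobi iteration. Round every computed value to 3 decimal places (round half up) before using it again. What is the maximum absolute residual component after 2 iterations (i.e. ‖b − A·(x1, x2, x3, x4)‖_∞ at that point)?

Iteration 1:
  x1 = (6 - (3)·0.000 - (-2)·0.000 - (-3)·0.000) / (12) = 0.500
  x2 = (11 - (-1)·0.000 - (-4)·0.000 - (-2)·0.000) / (10) = 1.100
  x3 = (-3 - (-2)·0.000 - (2)·0.000 - (2)·0.000) / (7) = -0.429
  x4 = (-3 - (-2)·0.000 - (-3)·0.000 - (1)·0.000) / (9) = -0.333
Iteration 2:
  x1 = (6 - (3)·1.100 - (-2)·-0.429 - (-3)·-0.333) / (12) = 0.070
  x2 = (11 - (-1)·0.500 - (-4)·-0.429 - (-2)·-0.333) / (10) = 0.912
  x3 = (-3 - (-2)·0.500 - (2)·1.100 - (2)·-0.333) / (7) = -0.505
  x4 = (-3 - (-2)·0.500 - (-3)·1.100 - (1)·-0.429) / (9) = 0.192
Residual b − A·x = (1.990, 0.314, -1.533, -1.347); ∞-norm = 1.990

1.990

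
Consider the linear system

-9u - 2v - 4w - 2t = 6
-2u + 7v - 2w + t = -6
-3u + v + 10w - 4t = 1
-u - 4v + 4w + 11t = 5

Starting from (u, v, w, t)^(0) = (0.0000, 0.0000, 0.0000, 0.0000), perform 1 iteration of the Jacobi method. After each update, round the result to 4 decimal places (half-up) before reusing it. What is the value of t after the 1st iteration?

0.4545

Iteration 1:
  u = (6 - (-2)·0.0000 - (-4)·0.0000 - (-2)·0.0000) / (-9) = -0.6667
  v = (-6 - (-2)·0.0000 - (-2)·0.0000 - (1)·0.0000) / (7) = -0.8571
  w = (1 - (-3)·0.0000 - (1)·0.0000 - (-4)·0.0000) / (10) = 0.1000
  t = (5 - (-1)·0.0000 - (-4)·0.0000 - (4)·0.0000) / (11) = 0.4545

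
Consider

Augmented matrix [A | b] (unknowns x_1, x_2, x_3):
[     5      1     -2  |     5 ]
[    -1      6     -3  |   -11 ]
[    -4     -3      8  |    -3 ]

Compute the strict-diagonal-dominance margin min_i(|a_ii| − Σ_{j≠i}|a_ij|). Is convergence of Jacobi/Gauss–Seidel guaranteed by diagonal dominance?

1

row 1: |5| − (1+2) = 2
row 2: |6| − (1+3) = 2
row 3: |8| − (4+3) = 1
minimum over rows = 1 → strictly diagonally dominant (convergence guaranteed)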